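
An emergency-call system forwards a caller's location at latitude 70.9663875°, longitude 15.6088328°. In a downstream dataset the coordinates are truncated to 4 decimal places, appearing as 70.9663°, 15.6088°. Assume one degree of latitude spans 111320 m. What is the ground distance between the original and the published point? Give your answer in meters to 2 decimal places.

Δlat = 70.9663875 − 70.9663 = +0.0000875°; Δlon = 15.6088328 − 15.6088 = +0.0000328°.
N–S: 0.0000875° × 111320 m/° = 9.7405 m.
East–west at this latitude: 0.0000328° × 111320 × cos 70.9663° ≈ 0.0000328 × 36304.1 = 1.19078 m.
Combined displacement = (9.7405² + 1.19078²)^½ ≈ 9.81302 m.

9.81 meters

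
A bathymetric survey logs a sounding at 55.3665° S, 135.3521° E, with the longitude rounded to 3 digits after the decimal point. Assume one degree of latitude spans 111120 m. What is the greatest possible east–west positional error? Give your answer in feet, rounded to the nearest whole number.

Rounding to 3 decimal places leaves the longitude within ±0.0005° of the true value.
At latitude 55.3665° a degree of longitude spans 111120 m × cos 55.3665° = 111120 × 0.5683 ≈ 63152.3 m.
Maximum E–W displacement: 0.0005 × 63152.3 = 31.5761 m.
In feet: 31.5761 m ÷ 0.3048 ≈ 103.6 ft.

104 feet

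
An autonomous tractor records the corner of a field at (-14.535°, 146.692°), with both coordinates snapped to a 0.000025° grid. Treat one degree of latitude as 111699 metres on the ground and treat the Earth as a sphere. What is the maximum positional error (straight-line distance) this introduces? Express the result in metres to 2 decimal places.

1.94 metres

With a 0.000025° grid the true value lies within half a step, ±0.000025°/2 = ±1.25e-05°, of the stored one.
N–S: 1.25e-05° × 111699 m/° = 1.39624 m.
Longitude error → 1.25e-05 × 111699 × cos 14.535° = 1.25e-05 × 111699 × 0.9680 ≈ 1.35155 m.
The two errors are perpendicular, so the maximum displacement is √(1.39624² + 1.35155²) ≈ 1.94324 m.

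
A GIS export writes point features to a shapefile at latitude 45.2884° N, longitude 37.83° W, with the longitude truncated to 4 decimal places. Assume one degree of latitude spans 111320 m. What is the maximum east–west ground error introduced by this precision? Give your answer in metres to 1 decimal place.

Truncating at 4 decimal places can drop up to a full unit in the last place, so the longitude may be off by as much as 0.0001°.
At latitude 45.2884° a degree of longitude spans 111320 m × cos 45.2884° = 111320 × 0.7035 ≈ 78317.9 m.
East–west error: 0.0001° × 78317.9 m/° ≈ 7.83179 m.

7.8 metres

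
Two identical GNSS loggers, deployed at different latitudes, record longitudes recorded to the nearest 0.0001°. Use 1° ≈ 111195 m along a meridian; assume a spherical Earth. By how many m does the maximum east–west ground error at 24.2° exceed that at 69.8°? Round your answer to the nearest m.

3 m

Rounding to 4 decimal places leaves the longitude within ±5e-05° of the true value.
Error at 24.2° = 5e-05° × 111195 × cos 24.2° ≈ 5.5598 × 0.9121 = 5.0712 m.
Error at 69.8° = 5e-05° × 111195 × cos 69.8° ≈ 5.5598 × 0.3453 = 1.9198 m.
So the lower-latitude error exceeds the higher by 5.0712 − 1.9198 = 3.1514 m.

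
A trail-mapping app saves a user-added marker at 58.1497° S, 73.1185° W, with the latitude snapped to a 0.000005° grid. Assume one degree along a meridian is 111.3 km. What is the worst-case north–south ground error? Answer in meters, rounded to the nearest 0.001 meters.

With a 0.000005° grid the true value lies within half a step, ±0.000005°/2 = ±2.5e-06°, of the stored one.
North–south distance: 2.5e-06° × 111300 m/° = 0.27825 m.

0.278 meters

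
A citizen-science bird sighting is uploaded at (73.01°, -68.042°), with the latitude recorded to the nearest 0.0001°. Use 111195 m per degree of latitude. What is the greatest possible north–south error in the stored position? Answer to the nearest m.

6 m

Rounding to 4 decimal places leaves the latitude within ±5e-05° of the true value.
Along the meridian that is 5e-05° × 111195 m/° = 5.55975 m.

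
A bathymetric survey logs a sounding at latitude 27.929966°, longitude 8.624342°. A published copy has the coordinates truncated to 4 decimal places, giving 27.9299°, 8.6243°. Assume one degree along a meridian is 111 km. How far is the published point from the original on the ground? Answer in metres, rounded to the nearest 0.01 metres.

8.40 metres

The latitude changed by +0.000066° and the longitude by +0.000042°.
N–S: 0.000066° × 111000 m/° = 7.326 m.
E–W at 27.9299°: 0.000042° × 111000 × cos 27.9299° = 0.000042 × 111000 × 0.8835 ≈ 4.11898 m.
Hypotenuse of the two orthogonal shifts: √(7.326² + 4.11898²) = 8.40454 m.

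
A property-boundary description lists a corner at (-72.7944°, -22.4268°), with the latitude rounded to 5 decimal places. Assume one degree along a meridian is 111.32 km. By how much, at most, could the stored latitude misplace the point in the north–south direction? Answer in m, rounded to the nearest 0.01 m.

Rounding to 5 decimal places leaves the latitude within ±5e-06° of the true value.
Along the meridian that is 5e-06° × 111320 m/° = 0.5566 m.

0.56 m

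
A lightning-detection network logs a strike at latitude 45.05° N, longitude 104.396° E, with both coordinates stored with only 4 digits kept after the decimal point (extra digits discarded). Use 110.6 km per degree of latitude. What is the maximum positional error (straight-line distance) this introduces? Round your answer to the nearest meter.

14 meters

Truncating at 4 decimal places can drop up to a full unit in the last place, so each coordinate may be off by as much as 0.0001°.
North–south component: 0.0001° × 110600 = 11.06 m.
Longitude error → 0.0001 × 110600 × cos 45.05° = 0.0001 × 110600 × 0.7065 ≈ 7.81377 m.
Combining orthogonally: (11.06² + 7.81377²)^½ ≈ 13.5417 m.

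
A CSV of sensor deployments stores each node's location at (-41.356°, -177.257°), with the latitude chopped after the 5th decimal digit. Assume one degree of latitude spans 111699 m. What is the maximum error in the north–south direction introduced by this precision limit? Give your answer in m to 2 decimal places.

1.12 m

Truncating at 5 decimal places can drop up to a full unit in the last place, so the latitude may be off by as much as 1e-05°.
North–south distance: 1e-05° × 111699 m/° = 1.11699 m.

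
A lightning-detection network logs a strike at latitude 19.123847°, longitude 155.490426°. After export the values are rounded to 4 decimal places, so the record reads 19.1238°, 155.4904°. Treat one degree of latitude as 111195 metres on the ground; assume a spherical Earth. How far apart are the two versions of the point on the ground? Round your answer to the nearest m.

6 m

Δlat = 19.123847 − 19.1238 = +0.000047°; Δlon = 155.490426 − 155.4904 = +0.000026°.
North–south shift: 0.000047 × 111195 = 5.22617 m.
East–west at this latitude: 0.000026° × 111195 × cos 19.1238° ≈ 0.000026 × 105058 = 2.73152 m.
Distance: √(5.22617² + 2.73152²) ≈ 5.89695 m.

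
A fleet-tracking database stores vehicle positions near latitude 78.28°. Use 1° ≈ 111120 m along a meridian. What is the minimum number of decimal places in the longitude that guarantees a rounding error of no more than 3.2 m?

At 78.28° one degree of longitude covers 111120 × cos 78.28° ≈ 111120 × 0.2031 ≈ 22571.7 m.
N decimal places → at most half a unit in the last place, 0.5 × 10⁻ᴺ° = 22571.7/2 × 10⁻ᴺ m.
Need 0.5 × 22571.7 × 10⁻ᴺ ≤ 3.2 → 10⁻ᴺ ≤ 2.835e-04, so N ≥ 3.55.
N = 3 would give 11.3 m (too coarse); N = 4 gives 1.13 m ≤ 3.2 m.

4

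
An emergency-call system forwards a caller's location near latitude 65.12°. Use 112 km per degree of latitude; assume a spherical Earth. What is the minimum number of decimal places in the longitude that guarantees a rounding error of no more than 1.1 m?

5

At 65.12° one degree of longitude covers 112000 × cos 65.12° ≈ 112000 × 0.4207 ≈ 47120.5 m.
Rounding to N decimal places gives at most 0.5 × 10⁻ᴺ degrees of error, i.e. 0.5 × 10⁻ᴺ × 47120.5 m.
Setting 23560.3 × 10⁻ᴺ ≤ 1.1 gives 10ᴺ ≥ 2.142e+04, i.e. N ≥ 4.33.
At 4 places the error can reach 2.36 m, but 5 places keeps it to 0.236 m.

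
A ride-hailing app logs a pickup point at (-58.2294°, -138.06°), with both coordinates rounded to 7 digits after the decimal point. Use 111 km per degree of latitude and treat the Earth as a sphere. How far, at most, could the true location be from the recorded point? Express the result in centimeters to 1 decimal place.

0.6 centimeters

Rounding to 7 decimal places leaves each coordinate within ±5e-08° of the true value.
North–south component: 5e-08° × 111000 = 0.00555 m.
East–west component at 58.2294°: 5e-08° × 111000 × cos 58.2294° ≈ 5e-08 × 58443.7 ≈ 0.00292218 m.
The two errors are perpendicular, so the maximum displacement is √(0.00555² + 0.00292218²) ≈ 0.00627229 m.
That is 0.00627229 m = 0.62723 cm.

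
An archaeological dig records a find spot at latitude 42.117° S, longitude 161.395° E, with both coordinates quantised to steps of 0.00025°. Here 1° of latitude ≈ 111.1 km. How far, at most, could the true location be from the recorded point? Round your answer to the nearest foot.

57 feet

With a 0.00025° grid the true value lies within half a step, ±0.00025°/2 = ±0.000125°, of the stored one.
Latitude error → 0.000125 × 111100 = 13.8875 m along the meridian.
E–W at 42.117°: 0.000125° × 111100 × cos 42.117° = 0.000125 × 111100 × 0.7418 ≈ 10.3014 m.
Worst case both components are at the extreme and orthogonal: √(13.8875² + 10.3014²) ≈ 17.2911 m.
In feet: 17.2911 m ÷ 0.3048 ≈ 56.729 ft.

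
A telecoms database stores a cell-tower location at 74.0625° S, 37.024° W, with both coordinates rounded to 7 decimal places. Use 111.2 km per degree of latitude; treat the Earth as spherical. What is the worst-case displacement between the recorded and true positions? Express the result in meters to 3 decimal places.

Rounding to 7 decimal places leaves each coordinate within ±5e-08° of the true value.
N–S: 5e-08° × 111200 m/° = 0.00556 m.
E–W at 74.0625°: 5e-08° × 111200 × cos 74.0625° = 5e-08 × 111200 × 0.2746 ≈ 0.00152671 m.
Worst case both components are at the extreme and orthogonal: √(0.00556² + 0.00152671²) ≈ 0.0057658 m.

0.006 meters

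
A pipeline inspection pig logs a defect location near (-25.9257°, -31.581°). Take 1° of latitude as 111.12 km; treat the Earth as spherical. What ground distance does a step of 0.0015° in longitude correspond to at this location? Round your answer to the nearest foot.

492 feet

At 25.9257° a degree of longitude is 111120 × cos 25.9257° ≈ 99937.1 m, so 0.0015° corresponds to 149.906 m.
Converting: 149.906 m × 3.2808 ft/m ≈ 491.82 ft.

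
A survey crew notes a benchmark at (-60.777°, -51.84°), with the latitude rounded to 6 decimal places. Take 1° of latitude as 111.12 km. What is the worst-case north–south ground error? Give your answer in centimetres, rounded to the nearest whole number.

Rounding to 6 decimal places leaves the latitude within ±5e-07° of the true value.
Along the meridian that is 5e-07° × 111120 m/° = 0.05556 m.
That is 0.05556 m = 5.556 cm.

6 centimetres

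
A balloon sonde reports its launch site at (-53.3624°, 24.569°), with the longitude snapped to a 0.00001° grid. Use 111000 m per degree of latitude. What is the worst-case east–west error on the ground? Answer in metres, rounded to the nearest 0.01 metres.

0.33 metres

With a 0.00001° grid the true value lies within half a step, ±0.00001°/2 = ±5e-06°, of the stored one.
One degree of longitude at 53.3624° is 111000 × cos 53.3624° ≈ 111000 × 0.5968 = 66239.4 m.
Maximum E–W displacement: 5e-06 × 66239.4 = 0.331197 m.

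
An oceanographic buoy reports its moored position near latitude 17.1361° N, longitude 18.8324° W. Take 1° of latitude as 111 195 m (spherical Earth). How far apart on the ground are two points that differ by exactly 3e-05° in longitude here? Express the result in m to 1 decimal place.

3.2 m

One degree of longitude here spans 111195 × cos 17.1361° = 111195 × 0.9556 ≈ 106259 m; 3e-05° of that is 3.18776 m.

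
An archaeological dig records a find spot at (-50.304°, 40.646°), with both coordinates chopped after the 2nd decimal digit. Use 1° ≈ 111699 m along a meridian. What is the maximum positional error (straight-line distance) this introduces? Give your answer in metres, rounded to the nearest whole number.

1325 metres

Truncating at 2 decimal places can drop up to a full unit in the last place, so each coordinate may be off by as much as 0.01°.
N–S: 0.01° × 111699 m/° = 1116.99 m.
E–W at 50.304°: 0.01° × 111699 × cos 50.304° = 0.01 × 111699 × 0.6387 ≈ 713.437 m.
Combining orthogonally: (1116.99² + 713.437²)^½ ≈ 1325.39 m.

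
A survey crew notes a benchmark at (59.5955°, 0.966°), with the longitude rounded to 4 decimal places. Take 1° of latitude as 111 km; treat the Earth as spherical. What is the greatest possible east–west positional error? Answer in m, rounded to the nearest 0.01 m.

Rounding to 4 decimal places leaves the longitude within ±5e-05° of the true value.
At latitude 59.5955° a degree of longitude spans 111000 m × cos 59.5955° = 111000 × 0.5061 ≈ 56177.3 m.
So at most 5e-05° × 56177.3 ≈ 2.80886 m east–west.

2.81 m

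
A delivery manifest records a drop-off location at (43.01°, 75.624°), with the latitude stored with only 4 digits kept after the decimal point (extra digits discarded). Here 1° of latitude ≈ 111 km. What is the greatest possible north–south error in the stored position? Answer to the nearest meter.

11 meters

Truncating at 4 decimal places can drop up to a full unit in the last place, so the latitude may be off by as much as 0.0001°.
So the N–S error is at most 0.0001 × 111000 = 11.1 m.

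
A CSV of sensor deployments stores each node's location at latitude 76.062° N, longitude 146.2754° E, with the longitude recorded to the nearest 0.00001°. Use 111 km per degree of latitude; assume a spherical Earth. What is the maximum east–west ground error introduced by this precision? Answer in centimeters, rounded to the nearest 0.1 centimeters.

Rounding to 5 decimal places leaves the longitude within ±5e-06° of the true value.
One degree of longitude at 76.062° is 111000 × cos 76.062° ≈ 111000 × 0.2409 = 26736.8 m.
Maximum E–W displacement: 5e-06 × 26736.8 = 0.133684 m.
That is 0.133684 m = 13.368 cm.

13.4 centimeters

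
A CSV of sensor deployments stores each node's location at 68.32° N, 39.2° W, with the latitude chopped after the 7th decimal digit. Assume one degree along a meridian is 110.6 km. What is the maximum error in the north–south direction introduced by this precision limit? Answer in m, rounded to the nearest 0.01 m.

0.01 m

Truncating at 7 decimal places can drop up to a full unit in the last place, so the latitude may be off by as much as 1e-07°.
So the N–S error is at most 1e-07 × 110600 = 0.01106 m.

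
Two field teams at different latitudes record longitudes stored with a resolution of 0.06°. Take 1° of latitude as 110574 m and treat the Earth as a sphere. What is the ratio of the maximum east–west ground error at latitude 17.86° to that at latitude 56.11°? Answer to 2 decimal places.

With a 0.06° grid the true value lies within half a step, ±0.06°/2 = ±0.03°, of the stored one.
At 17.86°: 0.03° × 110574 × cos 17.86° = 0.03 × 110574 × 0.9518 ≈ 3157.4 m.
At 56.11°: 0.03° × 110574 × cos 56.11° = 0.03 × 110574 × 0.5576 ≈ 1849.7 m.
Ratio: 3157.4 / 1849.7 = cos 17.86° / cos 56.11° ≈ 1.7070.

1.71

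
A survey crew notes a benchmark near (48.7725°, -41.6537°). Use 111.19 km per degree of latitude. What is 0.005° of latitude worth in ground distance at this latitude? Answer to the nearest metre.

0.005° × 111190 m/° = 555.95 m.

556 metres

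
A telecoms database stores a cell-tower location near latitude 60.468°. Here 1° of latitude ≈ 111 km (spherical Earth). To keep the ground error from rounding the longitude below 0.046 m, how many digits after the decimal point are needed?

6 decimal places

At 60.468° one degree of longitude covers 111000 × cos 60.468° ≈ 111000 × 0.4929 ≈ 54713 m.
With N decimal places the half-ulp bound is 0.5·10⁻ᴺ°, or 0.5·10⁻ᴺ × 54713 m on the ground.
Setting 27356.5 × 10⁻ᴺ ≤ 0.046 gives 10ᴺ ≥ 5.947e+05, i.e. N ≥ 5.77.
At 5 places the error can reach 0.274 m, but 6 places keeps it to 0.0274 m.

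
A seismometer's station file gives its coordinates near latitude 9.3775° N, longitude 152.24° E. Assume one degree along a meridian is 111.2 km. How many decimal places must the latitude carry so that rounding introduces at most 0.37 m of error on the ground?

One degree of latitude covers 111200 m.
N decimal places → at most half a unit in the last place, 0.5 × 10⁻ᴺ° = 111200/2 × 10⁻ᴺ m.
Setting 55600 × 10⁻ᴺ ≤ 0.37 gives 10ᴺ ≥ 1.503e+05, i.e. N ≥ 5.18.
So 6 decimal places suffice (0.0556 m); 5 would allow up to 0.556 m.

6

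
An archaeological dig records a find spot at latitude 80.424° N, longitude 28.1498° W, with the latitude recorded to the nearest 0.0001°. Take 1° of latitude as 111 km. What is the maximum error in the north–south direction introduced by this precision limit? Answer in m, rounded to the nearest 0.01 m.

Rounding to 4 decimal places leaves the latitude within ±5e-05° of the true value.
Along the meridian that is 5e-05° × 111000 m/° = 5.55 m.

5.55 m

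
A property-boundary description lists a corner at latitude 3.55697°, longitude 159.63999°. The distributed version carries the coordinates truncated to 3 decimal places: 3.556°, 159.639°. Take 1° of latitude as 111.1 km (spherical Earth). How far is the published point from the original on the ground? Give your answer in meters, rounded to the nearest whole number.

The latitude changed by +0.00097° and the longitude by +0.00099°.
N–S: 0.00097° × 111100 m/° = 107.767 m.
East–west at this latitude: 0.00099° × 111100 × cos 3.556° ≈ 0.00099 × 110886 = 109.777 m.
Combined displacement = (107.767² + 109.777²)^½ ≈ 153.834 m.

154 meters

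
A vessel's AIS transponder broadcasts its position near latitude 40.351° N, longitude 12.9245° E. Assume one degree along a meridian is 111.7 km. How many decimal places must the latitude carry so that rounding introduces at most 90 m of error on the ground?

One degree of latitude covers 111700 m.
With N decimal places the half-ulp bound is 0.5·10⁻ᴺ°, or 0.5·10⁻ᴺ × 111700 m on the ground.
Need 0.5 × 111700 × 10⁻ᴺ ≤ 90 → 10⁻ᴺ ≤ 1.611e-03, so N ≥ 2.79.
So 3 decimal places suffice (55.9 m); 2 would allow up to 558 m.

3 decimal places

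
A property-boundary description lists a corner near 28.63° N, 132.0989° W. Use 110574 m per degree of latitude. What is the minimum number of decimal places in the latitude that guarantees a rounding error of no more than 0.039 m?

7 decimal places

One degree of latitude covers 110574 m.
N decimal places → at most half a unit in the last place, 0.5 × 10⁻ᴺ° = 110574/2 × 10⁻ᴺ m.
Setting 55287 × 10⁻ᴺ ≤ 0.039 gives 10ᴺ ≥ 1.418e+06, i.e. N ≥ 6.15.
So 7 decimal places suffice (0.00553 m); 6 would allow up to 0.0553 m.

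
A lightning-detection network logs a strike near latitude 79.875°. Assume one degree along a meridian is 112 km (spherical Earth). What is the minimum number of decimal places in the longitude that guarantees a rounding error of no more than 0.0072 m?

At 79.875° one degree of longitude covers 112000 × cos 79.875° ≈ 112000 × 0.1758 ≈ 19689.2 m.
Rounding to N decimal places gives at most 0.5 × 10⁻ᴺ degrees of error, i.e. 0.5 × 10⁻ᴺ × 19689.2 m.
Setting 9844.59 × 10⁻ᴺ ≤ 0.0072 gives 10ᴺ ≥ 1.367e+06, i.e. N ≥ 6.14.
N = 6 would give 0.00984 m (too coarse); N = 7 gives 0.000984 m ≤ 0.0072 m.

7 decimal places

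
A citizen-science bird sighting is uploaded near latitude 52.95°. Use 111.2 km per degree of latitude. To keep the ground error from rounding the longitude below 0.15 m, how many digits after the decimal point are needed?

6

At 52.95° one degree of longitude covers 111200 × cos 52.95° ≈ 111200 × 0.6025 ≈ 66999.3 m.
With N decimal places the half-ulp bound is 0.5·10⁻ᴺ°, or 0.5·10⁻ᴺ × 66999.3 m on the ground.
Need 0.5 × 66999.3 × 10⁻ᴺ ≤ 0.15 → 10⁻ᴺ ≤ 4.478e-06, so N ≥ 5.35.
N = 5 would give 0.335 m (too coarse); N = 6 gives 0.0335 m ≤ 0.15 m.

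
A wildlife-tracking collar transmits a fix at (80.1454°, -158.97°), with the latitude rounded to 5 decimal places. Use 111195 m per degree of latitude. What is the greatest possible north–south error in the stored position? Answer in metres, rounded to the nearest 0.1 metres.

0.6 metres

Rounding to 5 decimal places leaves the latitude within ±5e-06° of the true value.
So the N–S error is at most 5e-06 × 111195 = 0.555975 m.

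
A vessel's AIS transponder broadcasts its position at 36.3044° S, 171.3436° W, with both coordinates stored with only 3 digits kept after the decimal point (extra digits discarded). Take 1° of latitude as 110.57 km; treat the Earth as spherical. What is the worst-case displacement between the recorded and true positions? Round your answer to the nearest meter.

Truncating at 3 decimal places can drop up to a full unit in the last place, so each coordinate may be off by as much as 0.001°.
N–S: 0.001° × 110570 m/° = 110.57 m.
East–west component at 36.3044°: 0.001° × 110570 × cos 36.3044° ≈ 0.001 × 89106.5 ≈ 89.1065 m.
The two errors are perpendicular, so the maximum displacement is √(110.57² + 89.1065²) ≈ 142.006 m.

142 meters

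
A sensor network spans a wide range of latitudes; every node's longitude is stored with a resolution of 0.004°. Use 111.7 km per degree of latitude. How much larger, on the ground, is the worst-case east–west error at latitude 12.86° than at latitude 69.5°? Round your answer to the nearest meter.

140 meters

With a 0.004° grid the true value lies within half a step, ±0.004°/2 = ±0.002°, of the stored one.
Error at 12.86° = 0.002° × 111700 × cos 12.86° ≈ 223.4 × 0.9749 = 217.8 m.
Error at 69.5° = 0.002° × 111700 × cos 69.5° ≈ 223.4 × 0.3502 = 78.236 m.
Difference: 217.8 − 78.236 = 139.56 m.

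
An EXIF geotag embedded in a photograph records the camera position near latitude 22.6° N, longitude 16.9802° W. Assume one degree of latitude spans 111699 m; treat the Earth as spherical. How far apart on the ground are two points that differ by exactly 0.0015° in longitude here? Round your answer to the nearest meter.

0.0015° of longitude at 22.6° is 0.0015 × 111699 × cos 22.6° ≈ 0.0015 × 103122 = 154.682 m.

155 meters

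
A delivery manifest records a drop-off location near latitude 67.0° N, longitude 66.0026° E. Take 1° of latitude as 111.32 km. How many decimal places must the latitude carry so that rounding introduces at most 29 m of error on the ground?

One degree of latitude covers 111320 m.
With N decimal places the half-ulp bound is 0.5·10⁻ᴺ°, or 0.5·10⁻ᴺ × 111320 m on the ground.
Setting 55660 × 10⁻ᴺ ≤ 29 gives 10ᴺ ≥ 1919, i.e. N ≥ 3.28.
So 4 decimal places suffice (5.57 m); 3 would allow up to 55.7 m.

4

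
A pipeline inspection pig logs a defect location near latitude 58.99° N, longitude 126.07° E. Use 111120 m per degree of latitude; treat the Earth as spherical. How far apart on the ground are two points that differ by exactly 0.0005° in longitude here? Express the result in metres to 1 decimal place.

28.6 metres

At 58.99° a degree of longitude is 111120 × cos 58.99° ≈ 57247.7 m, so 0.0005° corresponds to 28.6238 m.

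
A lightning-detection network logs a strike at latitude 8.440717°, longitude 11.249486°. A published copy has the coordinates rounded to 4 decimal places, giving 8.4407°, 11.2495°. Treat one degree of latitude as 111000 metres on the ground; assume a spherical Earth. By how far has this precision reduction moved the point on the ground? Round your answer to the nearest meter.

2 meters

The latitude changed by +0.000017° and the longitude by -0.000014°.
N–S: 0.000017° × 111000 m/° = 1.887 m.
E–W at 8.4407°: -0.000014° × 111000 × cos 8.4407° = -0.000014 × 111000 × 0.9892 ≈ -1.53717 m.
Hypotenuse of the two orthogonal shifts: √(1.887² + 1.53717²) = 2.43386 m.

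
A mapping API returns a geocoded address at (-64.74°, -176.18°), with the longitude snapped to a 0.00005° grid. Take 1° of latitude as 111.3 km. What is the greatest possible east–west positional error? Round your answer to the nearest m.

With a 0.00005° grid the true value lies within half a step, ±0.00005°/2 = ±2.5e-05°, of the stored one.
One degree of longitude at 64.74° is 111300 × cos 64.74° ≈ 111300 × 0.4267 = 47494.7 m.
Maximum E–W displacement: 2.5e-05 × 47494.7 = 1.18737 m.

1 m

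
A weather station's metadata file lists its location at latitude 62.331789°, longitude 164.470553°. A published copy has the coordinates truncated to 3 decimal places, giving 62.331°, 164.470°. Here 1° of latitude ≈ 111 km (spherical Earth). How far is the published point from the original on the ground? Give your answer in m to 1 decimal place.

Δlat = 62.331789 − 62.331 = +0.000789°; Δlon = 164.470553 − 164.470 = +0.000553°.
N–S: 0.000789° × 111000 m/° = 87.579 m.
E–W at 62.331°: 0.000553° × 111000 × cos 62.331° = 0.000553 × 111000 × 0.4644 ≈ 28.504 m.
Distance: √(87.579² + 28.504²) ≈ 92.1008 m.

92.1 m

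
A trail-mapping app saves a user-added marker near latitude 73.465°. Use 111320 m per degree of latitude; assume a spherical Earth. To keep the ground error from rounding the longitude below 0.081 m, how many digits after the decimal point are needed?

6

At 73.465° one degree of longitude covers 111320 × cos 73.465° ≈ 111320 × 0.2846 ≈ 31681.8 m.
Rounding to N decimal places gives at most 0.5 × 10⁻ᴺ degrees of error, i.e. 0.5 × 10⁻ᴺ × 31681.8 m.
Setting 15840.9 × 10⁻ᴺ ≤ 0.081 gives 10ᴺ ≥ 1.956e+05, i.e. N ≥ 5.29.
N = 5 would give 0.158 m (too coarse); N = 6 gives 0.0158 m ≤ 0.081 m.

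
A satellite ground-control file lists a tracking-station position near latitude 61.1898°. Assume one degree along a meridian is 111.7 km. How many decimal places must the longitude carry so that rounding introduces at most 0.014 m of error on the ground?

At 61.1898° one degree of longitude covers 111700 × cos 61.1898° ≈ 111700 × 0.4819 ≈ 53829.3 m.
Rounding to N decimal places gives at most 0.5 × 10⁻ᴺ degrees of error, i.e. 0.5 × 10⁻ᴺ × 53829.3 m.
Setting 26914.7 × 10⁻ᴺ ≤ 0.014 gives 10ᴺ ≥ 1.922e+06, i.e. N ≥ 6.28.
At 6 places the error can reach 0.0269 m, but 7 places keeps it to 0.00269 m.

7 decimal places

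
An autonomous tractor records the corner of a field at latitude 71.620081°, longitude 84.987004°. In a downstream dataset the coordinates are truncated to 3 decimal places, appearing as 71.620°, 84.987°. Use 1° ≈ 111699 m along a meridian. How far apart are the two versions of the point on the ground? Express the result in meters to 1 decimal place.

9.0 meters

Δlat = 71.620081 − 71.620 = +0.000081°; Δlon = 84.987004 − 84.987 = +0.000004°.
North–south shift: 0.000081 × 111699 = 9.04762 m.
East–west at this latitude: 0.000004° × 111699 × cos 71.62° ≈ 0.000004 × 35220.7 = 0.140883 m.
Combined displacement = (9.04762² + 0.140883²)^½ ≈ 9.04872 m.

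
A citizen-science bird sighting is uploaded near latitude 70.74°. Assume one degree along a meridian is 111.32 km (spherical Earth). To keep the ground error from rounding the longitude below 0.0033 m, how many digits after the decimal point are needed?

7

At 70.74° one degree of longitude covers 111320 × cos 70.74° ≈ 111320 × 0.3299 ≈ 36719.5 m.
Rounding to N decimal places gives at most 0.5 × 10⁻ᴺ degrees of error, i.e. 0.5 × 10⁻ᴺ × 36719.5 m.
Need 0.5 × 36719.5 × 10⁻ᴺ ≤ 0.0033 → 10⁻ᴺ ≤ 1.797e-07, so N ≥ 6.75.
So 7 decimal places suffice (0.00184 m); 6 would allow up to 0.0184 m.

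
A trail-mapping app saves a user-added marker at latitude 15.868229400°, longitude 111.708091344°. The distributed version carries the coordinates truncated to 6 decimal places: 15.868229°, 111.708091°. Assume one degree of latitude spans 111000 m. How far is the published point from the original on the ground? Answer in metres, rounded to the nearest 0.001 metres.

Δlat = 15.868229400 − 15.868229 = +0.000000400°; Δlon = 111.708091344 − 111.708091 = +0.000000344°.
North–south shift: 0.000000400 × 111000 = 0.0444 m.
East–west at this latitude: 0.000000344° × 111000 × cos 15.8682° ≈ 0.000000344 × 106770 = 0.0367289 m.
Combined displacement = (0.0444² + 0.0367289²)^½ ≈ 0.0576227 m.

0.058 metres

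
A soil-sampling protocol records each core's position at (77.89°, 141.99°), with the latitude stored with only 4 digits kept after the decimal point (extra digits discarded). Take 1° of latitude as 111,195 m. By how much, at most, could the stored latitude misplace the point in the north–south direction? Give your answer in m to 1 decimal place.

Truncating at 4 decimal places can drop up to a full unit in the last place, so the latitude may be off by as much as 0.0001°.
Along the meridian that is 0.0001° × 111195 m/° = 11.1195 m.

11.1 m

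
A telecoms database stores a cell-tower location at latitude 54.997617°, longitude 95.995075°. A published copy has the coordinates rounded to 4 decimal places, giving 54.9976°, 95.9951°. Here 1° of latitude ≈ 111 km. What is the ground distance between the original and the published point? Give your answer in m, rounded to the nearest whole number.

The latitude changed by +0.000017° and the longitude by -0.000025°.
North–south shift: 0.000017 × 111000 = 1.887 m.
East–west at this latitude: -0.000025° × 111000 × cos 54.9976° ≈ -0.000025 × 63670.8 = -1.59177 m.
Distance: √(1.887² + 1.59177²) ≈ 2.4687 m.

2 m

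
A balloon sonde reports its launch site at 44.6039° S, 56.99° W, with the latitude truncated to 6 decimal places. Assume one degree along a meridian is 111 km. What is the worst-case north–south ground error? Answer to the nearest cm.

11 cm

Truncating at 6 decimal places can drop up to a full unit in the last place, so the latitude may be off by as much as 1e-06°.
So the N–S error is at most 1e-06 × 111000 = 0.111 m.
That is 0.111 m = 11.1 cm.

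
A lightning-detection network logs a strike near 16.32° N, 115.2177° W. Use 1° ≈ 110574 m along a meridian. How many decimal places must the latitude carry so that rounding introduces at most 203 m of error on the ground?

3 decimal places

One degree of latitude covers 110574 m.
N decimal places → at most half a unit in the last place, 0.5 × 10⁻ᴺ° = 110574/2 × 10⁻ᴺ m.
Setting 55287 × 10⁻ᴺ ≤ 203 gives 10ᴺ ≥ 272.3, i.e. N ≥ 2.44.
So 3 decimal places suffice (55.3 m); 2 would allow up to 553 m.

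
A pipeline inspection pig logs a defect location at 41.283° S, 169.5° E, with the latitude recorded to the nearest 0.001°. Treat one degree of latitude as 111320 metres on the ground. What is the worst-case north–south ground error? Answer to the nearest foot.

183 feet

Rounding to 3 decimal places leaves the latitude within ±0.0005° of the true value.
Along the meridian that is 0.0005° × 111320 m/° = 55.66 m.
In feet: 55.66 m ÷ 0.3048 ≈ 182.61 ft.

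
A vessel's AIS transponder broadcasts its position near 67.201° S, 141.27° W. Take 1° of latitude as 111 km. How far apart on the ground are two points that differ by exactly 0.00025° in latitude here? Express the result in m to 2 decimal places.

27.75 m

0.00025° × 111000 m/° = 27.75 m.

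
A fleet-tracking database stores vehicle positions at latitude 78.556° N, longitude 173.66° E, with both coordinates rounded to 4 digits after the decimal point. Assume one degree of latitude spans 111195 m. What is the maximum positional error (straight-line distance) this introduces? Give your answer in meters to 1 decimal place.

5.7 meters

Rounding to 4 decimal places leaves each coordinate within ±5e-05° of the true value.
N–S: 5e-05° × 111195 m/° = 5.55975 m.
E–W at 78.556°: 5e-05° × 111195 × cos 78.556° = 5e-05 × 111195 × 0.1984 ≈ 1.10311 m.
Worst case both components are at the extreme and orthogonal: √(5.55975² + 1.10311²) ≈ 5.66813 m.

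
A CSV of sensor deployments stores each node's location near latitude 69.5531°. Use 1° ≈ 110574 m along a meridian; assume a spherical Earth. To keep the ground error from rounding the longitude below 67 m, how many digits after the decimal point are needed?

3

At 69.5531° one degree of longitude covers 110574 × cos 69.5531° ≈ 110574 × 0.3493 ≈ 38627.8 m.
With N decimal places the half-ulp bound is 0.5·10⁻ᴺ°, or 0.5·10⁻ᴺ × 38627.8 m on the ground.
Need 0.5 × 38627.8 × 10⁻ᴺ ≤ 67 → 10⁻ᴺ ≤ 3.469e-03, so N ≥ 2.46.
N = 2 would give 193 m (too coarse); N = 3 gives 19.3 m ≤ 67 m.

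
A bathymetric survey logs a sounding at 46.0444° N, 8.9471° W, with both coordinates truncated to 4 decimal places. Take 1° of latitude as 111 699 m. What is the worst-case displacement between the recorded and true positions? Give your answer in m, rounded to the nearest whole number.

14 m

Truncating at 4 decimal places can drop up to a full unit in the last place, so each coordinate may be off by as much as 0.0001°.
Latitude error → 0.0001 × 111699 = 11.1699 m along the meridian.
E–W at 46.0444°: 0.0001° × 111699 × cos 46.0444° = 0.0001 × 111699 × 0.6941 ≈ 7.75304 m.
Combining orthogonally: (11.1699² + 7.75304²)^½ ≈ 13.5969 m.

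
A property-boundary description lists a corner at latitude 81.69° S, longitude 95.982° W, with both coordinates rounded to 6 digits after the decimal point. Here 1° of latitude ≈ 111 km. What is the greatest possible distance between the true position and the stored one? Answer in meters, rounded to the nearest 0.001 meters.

0.056 meters

Rounding to 6 decimal places leaves each coordinate within ±5e-07° of the true value.
Latitude error → 5e-07 × 111000 = 0.0555 m along the meridian.
East–west component at 81.69°: 5e-07° × 111000 × cos 81.69° ≈ 5e-07 × 16042.7 ≈ 0.00802135 m.
Combining orthogonally: (0.0555² + 0.00802135²)^½ ≈ 0.0560767 m.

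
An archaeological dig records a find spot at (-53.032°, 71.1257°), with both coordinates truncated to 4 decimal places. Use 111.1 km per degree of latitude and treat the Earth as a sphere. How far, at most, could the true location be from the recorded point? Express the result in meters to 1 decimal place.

Truncating at 4 decimal places can drop up to a full unit in the last place, so each coordinate may be off by as much as 0.0001°.
N–S: 0.0001° × 111100 m/° = 11.11 m.
E–W at 53.032°: 0.0001° × 111100 × cos 53.032° = 0.0001 × 111100 × 0.6014 ≈ 6.68121 m.
Worst case both components are at the extreme and orthogonal: √(11.11² + 6.68121²) ≈ 12.9642 m.

13.0 meters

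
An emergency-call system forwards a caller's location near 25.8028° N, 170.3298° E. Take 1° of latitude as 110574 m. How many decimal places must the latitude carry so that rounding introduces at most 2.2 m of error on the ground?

One degree of latitude covers 110574 m.
Rounding to N decimal places gives at most 0.5 × 10⁻ᴺ degrees of error, i.e. 0.5 × 10⁻ᴺ × 110574 m.
Setting 55287 × 10⁻ᴺ ≤ 2.2 gives 10ᴺ ≥ 2.513e+04, i.e. N ≥ 4.40.
N = 4 would give 5.53 m (too coarse); N = 5 gives 0.553 m ≤ 2.2 m.

5 decimal places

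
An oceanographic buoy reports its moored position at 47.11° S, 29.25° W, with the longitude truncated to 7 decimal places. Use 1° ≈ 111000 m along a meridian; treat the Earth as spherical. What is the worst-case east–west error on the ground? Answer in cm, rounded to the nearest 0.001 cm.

0.755 cm

Truncating at 7 decimal places can drop up to a full unit in the last place, so the longitude may be off by as much as 1e-07°.
Parallels shrink by cos φ, so at 47.11° a degree of longitude is 111000 × 0.6806 ≈ 75545.8 m.
Maximum E–W displacement: 1e-07 × 75545.8 = 0.00755458 m.
That is 0.00755458 m = 0.75546 cm.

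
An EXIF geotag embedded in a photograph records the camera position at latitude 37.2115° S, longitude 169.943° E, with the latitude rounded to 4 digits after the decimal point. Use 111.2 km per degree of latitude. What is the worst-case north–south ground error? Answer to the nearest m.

Rounding to 4 decimal places leaves the latitude within ±5e-05° of the true value.
North–south distance: 5e-05° × 111200 m/° = 5.56 m.

6 m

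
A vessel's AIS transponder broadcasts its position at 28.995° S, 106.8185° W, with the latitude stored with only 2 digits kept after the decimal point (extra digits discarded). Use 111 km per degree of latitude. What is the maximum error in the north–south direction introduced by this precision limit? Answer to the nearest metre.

Truncating at 2 decimal places can drop up to a full unit in the last place, so the latitude may be off by as much as 0.01°.
North–south distance: 0.01° × 111000 m/° = 1110 m.

1110 metres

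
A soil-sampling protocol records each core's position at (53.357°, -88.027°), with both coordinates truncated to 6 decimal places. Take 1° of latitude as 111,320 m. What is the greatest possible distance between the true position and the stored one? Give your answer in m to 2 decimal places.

Truncating at 6 decimal places can drop up to a full unit in the last place, so each coordinate may be off by as much as 1e-06°.
Latitude error → 1e-06 × 111320 = 0.11132 m along the meridian.
Longitude error → 1e-06 × 111320 × cos 53.357° = 1e-06 × 111320 × 0.5968 ≈ 0.0664388 m.
Combining orthogonally: (0.11132² + 0.0664388²)^½ ≈ 0.129639 m.

0.13 m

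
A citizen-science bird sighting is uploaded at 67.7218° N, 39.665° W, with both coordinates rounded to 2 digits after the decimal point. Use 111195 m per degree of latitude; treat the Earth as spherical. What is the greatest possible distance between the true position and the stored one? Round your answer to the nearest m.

595 m

Rounding to 2 decimal places leaves each coordinate within ±0.005° of the true value.
N–S: 0.005° × 111195 m/° = 555.975 m.
E–W at 67.7218°: 0.005° × 111195 × cos 67.7218° = 0.005 × 111195 × 0.3791 ≈ 210.772 m.
Worst case both components are at the extreme and orthogonal: √(555.975² + 210.772²) ≈ 594.587 m.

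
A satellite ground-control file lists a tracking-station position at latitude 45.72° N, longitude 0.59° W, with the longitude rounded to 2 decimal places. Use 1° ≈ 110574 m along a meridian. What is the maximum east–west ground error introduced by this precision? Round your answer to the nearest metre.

386 metres

Rounding to 2 decimal places leaves the longitude within ±0.005° of the true value.
One degree of longitude at 45.72° is 110574 × cos 45.72° ≈ 110574 × 0.6982 = 77198.9 m.
East–west error: 0.005° × 77198.9 m/° ≈ 385.995 m.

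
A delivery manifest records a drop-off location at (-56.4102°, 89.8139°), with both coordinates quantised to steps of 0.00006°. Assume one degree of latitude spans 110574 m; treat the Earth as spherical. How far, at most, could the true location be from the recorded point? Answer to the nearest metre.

4 metres

With a 0.00006° grid the true value lies within half a step, ±0.00006°/2 = ±3e-05°, of the stored one.
Latitude error → 3e-05 × 110574 = 3.31722 m along the meridian.
E–W at 56.4102°: 3e-05° × 110574 × cos 56.4102° = 3e-05 × 110574 × 0.5532 ≈ 1.83523 m.
Combining orthogonally: (3.31722² + 1.83523²)^½ ≈ 3.79104 m.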